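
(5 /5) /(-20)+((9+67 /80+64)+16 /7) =76.07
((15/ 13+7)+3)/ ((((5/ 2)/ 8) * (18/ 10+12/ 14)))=16240/ 1209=13.43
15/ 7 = 2.14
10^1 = 10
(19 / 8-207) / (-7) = 1637 / 56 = 29.23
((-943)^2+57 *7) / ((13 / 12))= 10675776 / 13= 821213.54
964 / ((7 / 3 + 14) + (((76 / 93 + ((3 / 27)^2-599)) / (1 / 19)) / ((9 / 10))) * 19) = -21785436 / 5421872543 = -0.00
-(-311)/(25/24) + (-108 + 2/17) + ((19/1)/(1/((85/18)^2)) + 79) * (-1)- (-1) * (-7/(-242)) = -5198145473/16661700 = -311.98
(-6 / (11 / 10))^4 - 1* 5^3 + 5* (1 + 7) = 11715515 / 14641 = 800.19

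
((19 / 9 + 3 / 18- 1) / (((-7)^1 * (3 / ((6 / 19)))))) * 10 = -230 / 1197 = -0.19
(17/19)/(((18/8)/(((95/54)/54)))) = 85/6561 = 0.01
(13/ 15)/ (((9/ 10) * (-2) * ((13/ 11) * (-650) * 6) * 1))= 11/ 105300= 0.00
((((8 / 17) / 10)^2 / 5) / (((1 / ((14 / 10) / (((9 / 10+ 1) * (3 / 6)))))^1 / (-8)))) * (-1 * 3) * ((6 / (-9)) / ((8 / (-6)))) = 5376 / 686375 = 0.01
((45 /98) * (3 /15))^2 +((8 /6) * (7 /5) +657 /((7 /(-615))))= -8315181773 /144060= -57720.27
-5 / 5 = -1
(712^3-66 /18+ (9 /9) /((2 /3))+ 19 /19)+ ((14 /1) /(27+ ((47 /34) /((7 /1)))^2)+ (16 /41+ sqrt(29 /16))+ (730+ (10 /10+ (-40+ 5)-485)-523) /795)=sqrt(29) /4+ 36038397249083952277 /99844808430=360944128.70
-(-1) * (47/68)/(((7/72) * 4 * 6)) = 0.30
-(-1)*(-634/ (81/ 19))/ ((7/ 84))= -48184/ 27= -1784.59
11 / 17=0.65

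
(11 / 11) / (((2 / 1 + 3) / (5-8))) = -0.60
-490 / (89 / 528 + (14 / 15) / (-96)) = -1940400 / 629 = -3084.90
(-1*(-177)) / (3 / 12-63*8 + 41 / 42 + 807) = 14868 / 25555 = 0.58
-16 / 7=-2.29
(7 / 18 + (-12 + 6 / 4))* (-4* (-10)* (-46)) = 167440 / 9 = 18604.44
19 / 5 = 3.80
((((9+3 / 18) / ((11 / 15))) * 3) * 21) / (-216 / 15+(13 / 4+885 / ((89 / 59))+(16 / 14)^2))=68685750 / 50312117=1.37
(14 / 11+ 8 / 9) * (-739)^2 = 116869894 / 99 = 1180503.98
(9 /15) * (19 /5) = 57 /25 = 2.28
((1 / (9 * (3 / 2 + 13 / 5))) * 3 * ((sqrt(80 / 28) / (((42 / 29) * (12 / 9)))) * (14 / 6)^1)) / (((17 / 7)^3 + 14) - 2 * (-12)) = 7105 * sqrt(35) / 13244886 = 0.00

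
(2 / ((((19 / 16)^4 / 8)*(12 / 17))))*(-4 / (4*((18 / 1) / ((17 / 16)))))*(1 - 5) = 9469952 / 3518667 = 2.69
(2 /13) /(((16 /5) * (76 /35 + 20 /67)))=11725 /602368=0.02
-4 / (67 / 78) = -312 / 67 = -4.66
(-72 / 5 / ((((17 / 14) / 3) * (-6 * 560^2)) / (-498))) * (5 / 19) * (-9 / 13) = 20169 / 11757200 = 0.00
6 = 6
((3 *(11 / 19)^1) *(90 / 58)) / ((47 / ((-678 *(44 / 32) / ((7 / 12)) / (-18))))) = 1845855 / 362558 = 5.09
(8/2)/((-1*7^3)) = -0.01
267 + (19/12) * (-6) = 515/2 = 257.50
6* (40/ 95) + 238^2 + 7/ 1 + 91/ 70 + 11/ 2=5382731/ 95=56660.33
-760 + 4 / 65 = -49396 / 65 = -759.94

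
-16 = -16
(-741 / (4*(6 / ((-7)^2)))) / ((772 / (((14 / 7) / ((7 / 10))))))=-8645 / 1544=-5.60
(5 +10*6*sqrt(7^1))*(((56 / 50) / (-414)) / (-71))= 14 / 73485 +56*sqrt(7) / 24495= 0.01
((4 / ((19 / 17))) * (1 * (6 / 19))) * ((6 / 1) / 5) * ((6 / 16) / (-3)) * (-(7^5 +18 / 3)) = 5144778 / 1805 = 2850.29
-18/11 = -1.64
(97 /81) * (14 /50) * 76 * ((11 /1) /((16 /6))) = 105.12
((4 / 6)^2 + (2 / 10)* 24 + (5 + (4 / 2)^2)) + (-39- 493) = -23299 / 45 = -517.76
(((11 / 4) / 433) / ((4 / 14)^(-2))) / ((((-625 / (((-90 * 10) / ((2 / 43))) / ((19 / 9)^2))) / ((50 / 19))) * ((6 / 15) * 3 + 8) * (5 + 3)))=1724085 / 13388521076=0.00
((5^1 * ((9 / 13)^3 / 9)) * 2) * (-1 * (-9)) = 7290 / 2197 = 3.32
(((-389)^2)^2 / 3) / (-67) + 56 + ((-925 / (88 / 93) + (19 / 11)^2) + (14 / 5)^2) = -554137119981347 / 4864200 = -113921532.83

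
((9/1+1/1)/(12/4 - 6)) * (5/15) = -1.11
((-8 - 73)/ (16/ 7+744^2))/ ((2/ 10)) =-2835/ 3874768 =-0.00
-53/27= -1.96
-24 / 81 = -0.30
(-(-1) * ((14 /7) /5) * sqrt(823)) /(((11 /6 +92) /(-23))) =-2.81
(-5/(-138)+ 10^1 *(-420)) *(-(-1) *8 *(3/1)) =-2318380/23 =-100799.13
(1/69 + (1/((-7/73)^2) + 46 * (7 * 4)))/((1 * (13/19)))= 89727082/43953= 2041.43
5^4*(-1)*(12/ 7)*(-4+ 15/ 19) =457500/ 133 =3439.85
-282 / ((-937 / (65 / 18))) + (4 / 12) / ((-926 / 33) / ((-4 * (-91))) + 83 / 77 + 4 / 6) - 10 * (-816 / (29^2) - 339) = 80521726478677 / 23675970765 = 3400.99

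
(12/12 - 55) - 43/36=-1987/36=-55.19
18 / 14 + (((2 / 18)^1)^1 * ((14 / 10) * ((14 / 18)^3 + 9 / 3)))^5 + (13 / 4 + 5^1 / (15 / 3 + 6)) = 18858040985243033906593 / 3744560961389534070708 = 5.04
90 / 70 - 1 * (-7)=58 / 7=8.29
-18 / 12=-3 / 2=-1.50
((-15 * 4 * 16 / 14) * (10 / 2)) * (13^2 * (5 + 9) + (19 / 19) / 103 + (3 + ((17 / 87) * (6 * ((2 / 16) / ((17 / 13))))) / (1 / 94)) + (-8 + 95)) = -17682162000 / 20909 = -845672.29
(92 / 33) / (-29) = -0.10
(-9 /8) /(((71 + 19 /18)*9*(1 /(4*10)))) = -90 /1297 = -0.07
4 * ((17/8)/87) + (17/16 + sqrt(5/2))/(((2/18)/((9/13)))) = 121567/18096 + 81 * sqrt(10)/26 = 16.57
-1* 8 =-8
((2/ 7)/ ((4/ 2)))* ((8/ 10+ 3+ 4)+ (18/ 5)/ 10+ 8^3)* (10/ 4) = 6502/ 35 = 185.77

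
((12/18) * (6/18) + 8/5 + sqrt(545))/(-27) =-sqrt(545)/27 -82/1215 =-0.93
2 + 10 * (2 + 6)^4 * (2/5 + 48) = 1982466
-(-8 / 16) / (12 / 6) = 1 / 4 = 0.25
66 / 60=11 / 10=1.10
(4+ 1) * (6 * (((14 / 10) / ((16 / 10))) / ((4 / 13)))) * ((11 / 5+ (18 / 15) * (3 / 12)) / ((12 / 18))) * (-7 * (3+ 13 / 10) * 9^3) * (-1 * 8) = 898561755 / 16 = 56160109.69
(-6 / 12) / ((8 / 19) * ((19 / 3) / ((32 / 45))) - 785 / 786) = -786 / 4325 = -0.18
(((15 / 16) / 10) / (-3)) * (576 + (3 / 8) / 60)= -92161 / 5120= -18.00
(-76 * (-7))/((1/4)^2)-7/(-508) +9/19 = 82162529/9652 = 8512.49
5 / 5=1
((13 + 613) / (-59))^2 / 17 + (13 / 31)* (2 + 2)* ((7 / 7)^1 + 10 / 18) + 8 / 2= 218455792 / 16510383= 13.23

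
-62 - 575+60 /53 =-33701 /53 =-635.87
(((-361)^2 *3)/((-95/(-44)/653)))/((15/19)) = 3744382972/25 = 149775318.88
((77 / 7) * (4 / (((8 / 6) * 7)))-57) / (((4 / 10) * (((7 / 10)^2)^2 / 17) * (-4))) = 38887500 / 16807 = 2313.77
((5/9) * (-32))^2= 25600/81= 316.05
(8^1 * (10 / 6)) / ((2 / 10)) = 200 / 3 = 66.67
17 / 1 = 17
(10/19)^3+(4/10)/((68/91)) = 794169/1166030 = 0.68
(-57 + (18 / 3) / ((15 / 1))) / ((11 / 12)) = -3396 / 55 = -61.75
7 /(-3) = -2.33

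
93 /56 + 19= 1157 /56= 20.66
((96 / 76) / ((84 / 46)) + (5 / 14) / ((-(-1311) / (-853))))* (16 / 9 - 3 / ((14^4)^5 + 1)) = 11286512983849218591315367355 / 13820824440681095230585472322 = 0.82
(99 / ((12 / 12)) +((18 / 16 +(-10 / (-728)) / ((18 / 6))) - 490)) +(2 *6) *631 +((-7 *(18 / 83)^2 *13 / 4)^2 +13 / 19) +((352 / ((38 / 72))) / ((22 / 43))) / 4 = 14789383173396385 / 1969330488216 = 7509.85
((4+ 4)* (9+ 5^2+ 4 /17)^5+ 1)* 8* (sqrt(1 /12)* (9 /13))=601532124.56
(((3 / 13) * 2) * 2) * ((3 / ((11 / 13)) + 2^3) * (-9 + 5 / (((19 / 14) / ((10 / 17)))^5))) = -47811608436414588 / 502746029191549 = -95.10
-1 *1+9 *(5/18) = 3/2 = 1.50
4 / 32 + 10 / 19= 99 / 152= 0.65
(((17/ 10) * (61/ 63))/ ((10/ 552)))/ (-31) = -47702/ 16275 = -2.93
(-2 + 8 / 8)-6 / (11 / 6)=-47 / 11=-4.27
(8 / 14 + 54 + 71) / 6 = 293 / 14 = 20.93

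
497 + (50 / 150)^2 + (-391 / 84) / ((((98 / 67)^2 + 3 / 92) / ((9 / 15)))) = 140103384457 / 282566025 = 495.83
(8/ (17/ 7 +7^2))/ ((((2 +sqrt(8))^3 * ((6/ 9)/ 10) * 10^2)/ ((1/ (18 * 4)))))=0.00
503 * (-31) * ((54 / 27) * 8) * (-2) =498976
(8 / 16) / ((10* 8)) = 1 / 160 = 0.01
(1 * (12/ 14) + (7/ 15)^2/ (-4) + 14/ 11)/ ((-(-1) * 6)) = 0.35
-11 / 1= -11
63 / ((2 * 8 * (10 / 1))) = 63 / 160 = 0.39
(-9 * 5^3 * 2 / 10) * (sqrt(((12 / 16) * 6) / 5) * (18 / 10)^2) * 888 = -614132.03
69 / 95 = 0.73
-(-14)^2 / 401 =-0.49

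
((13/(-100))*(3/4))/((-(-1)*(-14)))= 39/5600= 0.01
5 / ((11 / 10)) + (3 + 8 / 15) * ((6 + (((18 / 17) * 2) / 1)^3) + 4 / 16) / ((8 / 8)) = 195147767 / 3242580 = 60.18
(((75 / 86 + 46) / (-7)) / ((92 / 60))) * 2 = -60465 / 6923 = -8.73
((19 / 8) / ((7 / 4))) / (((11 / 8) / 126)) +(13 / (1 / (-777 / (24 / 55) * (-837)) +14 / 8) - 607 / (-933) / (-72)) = 8127423497284997 / 61672697357832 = 131.78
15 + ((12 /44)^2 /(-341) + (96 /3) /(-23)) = 13.61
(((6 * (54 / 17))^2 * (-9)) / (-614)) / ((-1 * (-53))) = 0.10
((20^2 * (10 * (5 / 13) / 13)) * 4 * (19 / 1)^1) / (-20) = -76000 / 169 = -449.70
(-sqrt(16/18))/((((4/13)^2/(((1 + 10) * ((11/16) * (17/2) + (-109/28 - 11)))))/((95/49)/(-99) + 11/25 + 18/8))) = 443762618897 * sqrt(2)/237081600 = 2647.08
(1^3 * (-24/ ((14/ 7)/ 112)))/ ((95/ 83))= -111552/ 95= -1174.23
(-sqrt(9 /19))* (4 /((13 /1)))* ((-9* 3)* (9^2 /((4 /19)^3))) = 2368521* sqrt(19) /208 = 49635.31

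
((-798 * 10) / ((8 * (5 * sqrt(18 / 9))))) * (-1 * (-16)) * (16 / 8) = -3192 * sqrt(2) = -4514.17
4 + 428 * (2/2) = 432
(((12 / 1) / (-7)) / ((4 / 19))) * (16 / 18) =-152 / 21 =-7.24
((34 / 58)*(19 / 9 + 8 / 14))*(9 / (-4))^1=-2873 / 812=-3.54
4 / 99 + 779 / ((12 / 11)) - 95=245173 / 396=619.12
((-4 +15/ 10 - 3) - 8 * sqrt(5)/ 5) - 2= -11.08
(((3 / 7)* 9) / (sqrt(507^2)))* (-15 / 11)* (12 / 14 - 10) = 0.09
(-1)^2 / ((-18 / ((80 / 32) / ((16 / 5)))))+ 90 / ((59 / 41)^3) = 3567730165 / 118298304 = 30.16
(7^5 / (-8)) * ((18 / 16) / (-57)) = 50421 / 1216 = 41.46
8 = 8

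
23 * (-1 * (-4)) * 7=644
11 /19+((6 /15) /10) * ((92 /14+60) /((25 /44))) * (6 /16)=194216 /83125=2.34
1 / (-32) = -1 / 32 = -0.03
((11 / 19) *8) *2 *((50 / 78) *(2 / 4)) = 2200 / 741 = 2.97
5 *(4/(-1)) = -20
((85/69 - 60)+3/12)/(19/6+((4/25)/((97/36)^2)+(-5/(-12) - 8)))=3799118975/285308491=13.32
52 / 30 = 26 / 15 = 1.73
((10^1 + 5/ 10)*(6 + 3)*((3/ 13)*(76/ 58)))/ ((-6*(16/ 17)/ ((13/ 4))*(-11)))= 61047/ 40832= 1.50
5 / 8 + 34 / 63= 587 / 504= 1.16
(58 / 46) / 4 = 29 / 92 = 0.32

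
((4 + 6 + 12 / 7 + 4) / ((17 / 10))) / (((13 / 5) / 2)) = 7.11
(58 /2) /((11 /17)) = 493 /11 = 44.82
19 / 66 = 0.29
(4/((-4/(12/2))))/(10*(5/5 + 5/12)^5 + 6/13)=-9704448/93037201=-0.10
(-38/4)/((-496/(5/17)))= 95/16864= 0.01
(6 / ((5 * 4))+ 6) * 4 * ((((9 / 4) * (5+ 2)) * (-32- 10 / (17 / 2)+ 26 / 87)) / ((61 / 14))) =-450325386 / 150365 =-2994.88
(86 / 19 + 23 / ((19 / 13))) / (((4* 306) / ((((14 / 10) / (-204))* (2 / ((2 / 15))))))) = -2695 / 1581408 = -0.00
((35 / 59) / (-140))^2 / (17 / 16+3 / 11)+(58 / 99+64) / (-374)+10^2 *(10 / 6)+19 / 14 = 35587788492617 / 212019947370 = 167.85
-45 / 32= -1.41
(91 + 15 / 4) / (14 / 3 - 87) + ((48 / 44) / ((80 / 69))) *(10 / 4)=26115 / 21736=1.20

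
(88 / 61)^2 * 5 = 38720 / 3721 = 10.41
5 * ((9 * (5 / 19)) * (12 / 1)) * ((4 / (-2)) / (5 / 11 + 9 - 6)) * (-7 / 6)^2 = -40425 / 361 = -111.98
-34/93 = -0.37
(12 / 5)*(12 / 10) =72 / 25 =2.88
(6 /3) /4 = 1 /2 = 0.50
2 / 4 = 1 / 2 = 0.50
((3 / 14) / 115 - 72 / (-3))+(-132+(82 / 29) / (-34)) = -85787371 / 793730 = -108.08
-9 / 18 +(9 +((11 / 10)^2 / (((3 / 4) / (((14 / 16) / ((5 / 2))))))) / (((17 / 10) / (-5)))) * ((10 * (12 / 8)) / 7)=1812 / 119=15.23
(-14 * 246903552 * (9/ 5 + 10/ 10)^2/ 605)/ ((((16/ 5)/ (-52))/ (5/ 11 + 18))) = 446982832977408/ 33275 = 13432992726.59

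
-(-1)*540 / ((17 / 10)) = 5400 / 17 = 317.65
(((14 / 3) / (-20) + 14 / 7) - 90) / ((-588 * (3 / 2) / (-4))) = -2647 / 6615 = -0.40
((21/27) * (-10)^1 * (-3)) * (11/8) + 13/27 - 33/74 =128347/3996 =32.12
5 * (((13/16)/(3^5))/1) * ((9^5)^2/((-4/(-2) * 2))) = 932678955/64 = 14573108.67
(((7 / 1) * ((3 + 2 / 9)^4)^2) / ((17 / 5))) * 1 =23925.61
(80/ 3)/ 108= 20/ 81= 0.25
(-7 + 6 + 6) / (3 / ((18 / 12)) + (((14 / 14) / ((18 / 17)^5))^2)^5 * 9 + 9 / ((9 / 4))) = 64473722508994897426019642708781535108281120479128831169396736 / 84028495157223240587373725726822440096380181941991967615271533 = 0.77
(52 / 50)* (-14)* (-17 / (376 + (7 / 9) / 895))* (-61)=-608100948 / 15143435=-40.16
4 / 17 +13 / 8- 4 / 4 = 117 / 136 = 0.86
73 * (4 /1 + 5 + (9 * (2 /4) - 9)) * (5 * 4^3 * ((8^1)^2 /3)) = 2242560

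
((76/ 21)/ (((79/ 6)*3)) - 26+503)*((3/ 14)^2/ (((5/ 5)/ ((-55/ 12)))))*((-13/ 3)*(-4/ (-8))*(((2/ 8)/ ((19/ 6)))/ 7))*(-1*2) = -565918925/ 115324832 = -4.91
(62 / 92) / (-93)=-1 / 138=-0.01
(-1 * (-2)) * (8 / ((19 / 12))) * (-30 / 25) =-1152 / 95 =-12.13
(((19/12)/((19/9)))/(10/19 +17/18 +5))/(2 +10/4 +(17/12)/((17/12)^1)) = 513/24343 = 0.02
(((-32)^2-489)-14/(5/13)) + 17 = 2578/5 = 515.60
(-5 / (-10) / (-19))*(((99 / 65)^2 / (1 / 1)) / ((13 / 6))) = -0.03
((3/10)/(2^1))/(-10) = -3/200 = -0.02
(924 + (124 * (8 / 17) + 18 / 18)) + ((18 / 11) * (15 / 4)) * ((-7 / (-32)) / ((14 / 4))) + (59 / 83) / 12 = 1465871335 / 1490016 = 983.80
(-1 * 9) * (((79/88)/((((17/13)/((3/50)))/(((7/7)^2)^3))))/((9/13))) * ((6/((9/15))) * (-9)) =360477/7480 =48.19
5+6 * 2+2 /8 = 69 /4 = 17.25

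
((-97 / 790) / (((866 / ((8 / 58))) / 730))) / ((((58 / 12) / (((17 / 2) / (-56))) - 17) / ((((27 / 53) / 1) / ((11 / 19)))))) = 370520406 / 1440639332759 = 0.00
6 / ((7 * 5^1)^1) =0.17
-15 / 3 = -5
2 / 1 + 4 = 6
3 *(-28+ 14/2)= -63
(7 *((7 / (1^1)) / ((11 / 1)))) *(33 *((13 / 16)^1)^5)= 54580071 / 1048576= 52.05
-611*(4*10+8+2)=-30550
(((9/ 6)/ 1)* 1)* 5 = 15/ 2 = 7.50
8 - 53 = -45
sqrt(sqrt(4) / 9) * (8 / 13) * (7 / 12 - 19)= -34 * sqrt(2) / 9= -5.34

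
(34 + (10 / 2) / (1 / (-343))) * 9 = -15129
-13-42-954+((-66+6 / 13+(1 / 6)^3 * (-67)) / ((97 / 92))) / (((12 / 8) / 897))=-100456258 / 2619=-38356.72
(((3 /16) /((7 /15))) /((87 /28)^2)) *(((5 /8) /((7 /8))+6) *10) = 2350 /841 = 2.79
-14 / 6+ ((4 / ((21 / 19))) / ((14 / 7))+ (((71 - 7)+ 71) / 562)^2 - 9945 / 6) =-1657.97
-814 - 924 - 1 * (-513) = -1225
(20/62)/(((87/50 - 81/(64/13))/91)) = -208000/104253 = -2.00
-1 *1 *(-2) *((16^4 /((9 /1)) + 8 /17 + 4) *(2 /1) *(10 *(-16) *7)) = -4994286080 /153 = -32642392.68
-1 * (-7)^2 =-49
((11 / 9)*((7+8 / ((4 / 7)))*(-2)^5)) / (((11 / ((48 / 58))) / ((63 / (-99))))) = 12544 / 319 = 39.32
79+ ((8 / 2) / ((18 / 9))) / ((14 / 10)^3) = 27347 / 343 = 79.73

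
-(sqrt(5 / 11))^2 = -5 / 11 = -0.45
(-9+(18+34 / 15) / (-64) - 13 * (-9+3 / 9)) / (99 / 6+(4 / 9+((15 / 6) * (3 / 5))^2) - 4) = 18603 / 2735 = 6.80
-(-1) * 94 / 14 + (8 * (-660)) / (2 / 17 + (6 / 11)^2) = -5427613 / 427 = -12711.04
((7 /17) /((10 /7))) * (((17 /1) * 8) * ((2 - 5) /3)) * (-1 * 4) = 784 /5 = 156.80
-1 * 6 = -6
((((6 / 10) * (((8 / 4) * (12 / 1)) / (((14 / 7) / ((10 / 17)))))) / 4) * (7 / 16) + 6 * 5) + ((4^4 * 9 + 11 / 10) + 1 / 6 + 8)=4781209 / 2040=2343.73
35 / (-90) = -7 / 18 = -0.39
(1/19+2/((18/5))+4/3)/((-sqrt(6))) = -166 * sqrt(6)/513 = -0.79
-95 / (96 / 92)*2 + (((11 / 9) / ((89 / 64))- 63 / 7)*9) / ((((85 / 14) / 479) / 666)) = -69729557857 / 18156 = -3840579.30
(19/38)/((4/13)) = 13/8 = 1.62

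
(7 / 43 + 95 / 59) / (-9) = -4498 / 22833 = -0.20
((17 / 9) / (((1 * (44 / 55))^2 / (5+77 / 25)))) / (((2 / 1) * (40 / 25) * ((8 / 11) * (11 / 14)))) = 13.04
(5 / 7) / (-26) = -5 / 182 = -0.03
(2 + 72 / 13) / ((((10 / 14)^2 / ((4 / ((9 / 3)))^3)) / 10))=614656 / 1755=350.23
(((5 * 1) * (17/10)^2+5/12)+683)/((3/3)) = 10468/15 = 697.87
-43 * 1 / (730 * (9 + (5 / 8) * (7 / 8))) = -1376 / 223015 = -0.01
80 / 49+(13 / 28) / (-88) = 28069 / 17248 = 1.63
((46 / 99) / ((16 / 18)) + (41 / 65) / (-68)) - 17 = -200394 / 12155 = -16.49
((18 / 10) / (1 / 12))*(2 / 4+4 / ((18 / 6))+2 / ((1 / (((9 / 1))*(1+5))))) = 11862 / 5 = 2372.40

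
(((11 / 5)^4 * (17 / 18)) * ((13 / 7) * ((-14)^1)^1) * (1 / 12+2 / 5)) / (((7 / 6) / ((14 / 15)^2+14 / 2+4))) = -250631065399 / 88593750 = -2828.99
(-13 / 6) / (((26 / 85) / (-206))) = 8755 / 6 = 1459.17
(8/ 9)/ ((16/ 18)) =1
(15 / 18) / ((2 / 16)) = 20 / 3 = 6.67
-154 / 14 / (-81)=11 / 81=0.14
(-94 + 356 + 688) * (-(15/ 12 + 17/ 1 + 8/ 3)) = -119225/ 6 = -19870.83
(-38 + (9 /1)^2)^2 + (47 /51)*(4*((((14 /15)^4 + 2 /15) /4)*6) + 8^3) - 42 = 1965474979 /860625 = 2283.78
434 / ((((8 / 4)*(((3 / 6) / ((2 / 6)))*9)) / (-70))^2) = 2126600 / 729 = 2917.15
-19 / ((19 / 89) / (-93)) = 8277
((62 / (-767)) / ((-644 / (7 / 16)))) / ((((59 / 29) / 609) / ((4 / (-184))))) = -547491 / 1532085568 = -0.00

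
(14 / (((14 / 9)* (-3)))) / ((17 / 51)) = -9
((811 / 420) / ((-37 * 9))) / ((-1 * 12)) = 811 / 1678320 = 0.00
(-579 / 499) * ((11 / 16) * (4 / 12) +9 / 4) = -22967 / 7984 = -2.88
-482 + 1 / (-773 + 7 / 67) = -24959955 / 51784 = -482.00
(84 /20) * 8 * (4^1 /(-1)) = -134.40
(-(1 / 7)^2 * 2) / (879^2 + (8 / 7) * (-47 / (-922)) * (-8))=-922 / 17453177021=-0.00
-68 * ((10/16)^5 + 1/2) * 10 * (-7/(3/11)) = 42562135/4096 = 10391.15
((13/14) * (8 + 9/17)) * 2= 1885/119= 15.84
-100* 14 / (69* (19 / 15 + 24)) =-7000 / 8717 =-0.80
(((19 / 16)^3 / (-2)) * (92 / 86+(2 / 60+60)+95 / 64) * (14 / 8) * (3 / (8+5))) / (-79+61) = 124046914943 / 105507717120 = 1.18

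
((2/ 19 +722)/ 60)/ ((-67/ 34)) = -23324/ 3819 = -6.11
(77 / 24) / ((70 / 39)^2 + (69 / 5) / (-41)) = 8002995 / 7196408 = 1.11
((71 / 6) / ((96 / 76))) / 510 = 1349 / 73440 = 0.02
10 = 10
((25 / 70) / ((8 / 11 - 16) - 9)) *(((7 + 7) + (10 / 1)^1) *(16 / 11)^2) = -5120 / 6853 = -0.75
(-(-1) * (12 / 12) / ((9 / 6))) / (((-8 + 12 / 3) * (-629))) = 1 / 3774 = 0.00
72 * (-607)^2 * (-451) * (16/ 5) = -191428414848/ 5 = -38285682969.60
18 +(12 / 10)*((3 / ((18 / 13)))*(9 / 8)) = 837 / 40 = 20.92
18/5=3.60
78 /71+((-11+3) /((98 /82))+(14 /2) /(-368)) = -7187841 /1280272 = -5.61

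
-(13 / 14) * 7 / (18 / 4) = -13 / 9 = -1.44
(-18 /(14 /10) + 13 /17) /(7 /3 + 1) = -4317 /1190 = -3.63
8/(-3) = -8/3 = -2.67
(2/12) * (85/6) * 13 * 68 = 18785/9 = 2087.22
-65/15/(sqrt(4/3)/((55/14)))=-715 * sqrt(3)/84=-14.74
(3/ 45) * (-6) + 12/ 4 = 13/ 5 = 2.60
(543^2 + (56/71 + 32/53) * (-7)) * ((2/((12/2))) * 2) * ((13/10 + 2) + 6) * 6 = 10968020.19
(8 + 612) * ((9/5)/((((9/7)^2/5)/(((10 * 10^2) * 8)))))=243040000/9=27004444.44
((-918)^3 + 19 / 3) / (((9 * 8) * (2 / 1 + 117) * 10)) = -2320861877 / 257040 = -9029.19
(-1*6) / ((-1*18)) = 1 / 3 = 0.33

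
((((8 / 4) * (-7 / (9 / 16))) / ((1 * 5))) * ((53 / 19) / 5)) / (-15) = 0.19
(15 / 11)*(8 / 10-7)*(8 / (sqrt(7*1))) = -744*sqrt(7) / 77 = -25.56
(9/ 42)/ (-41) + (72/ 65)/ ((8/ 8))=41133/ 37310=1.10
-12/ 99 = -4/ 33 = -0.12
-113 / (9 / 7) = -791 / 9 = -87.89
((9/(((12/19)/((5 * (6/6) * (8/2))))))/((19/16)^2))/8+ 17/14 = 7043/266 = 26.48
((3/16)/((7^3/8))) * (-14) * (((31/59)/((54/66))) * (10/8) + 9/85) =-164041/2948820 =-0.06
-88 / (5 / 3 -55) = 33 / 20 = 1.65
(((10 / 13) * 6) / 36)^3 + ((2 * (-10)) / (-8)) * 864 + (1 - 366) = 1795.00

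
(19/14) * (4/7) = 38/49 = 0.78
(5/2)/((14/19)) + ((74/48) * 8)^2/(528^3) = 31463571823/9273470976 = 3.39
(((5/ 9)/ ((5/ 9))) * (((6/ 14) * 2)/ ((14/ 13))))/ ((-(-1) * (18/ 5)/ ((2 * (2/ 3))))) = 130/ 441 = 0.29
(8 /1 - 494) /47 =-486 /47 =-10.34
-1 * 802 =-802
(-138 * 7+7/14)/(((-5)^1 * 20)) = 1931/200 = 9.66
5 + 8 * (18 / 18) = 13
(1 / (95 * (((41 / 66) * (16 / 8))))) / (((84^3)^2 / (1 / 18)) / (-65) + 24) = -143 / 1641966999368104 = -0.00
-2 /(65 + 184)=-2 /249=-0.01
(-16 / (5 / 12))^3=-56623.10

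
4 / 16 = 1 / 4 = 0.25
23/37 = 0.62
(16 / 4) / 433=4 / 433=0.01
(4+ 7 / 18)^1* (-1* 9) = -79 / 2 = -39.50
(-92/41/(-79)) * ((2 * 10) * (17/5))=6256/3239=1.93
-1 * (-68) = 68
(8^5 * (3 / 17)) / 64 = 1536 / 17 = 90.35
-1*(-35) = 35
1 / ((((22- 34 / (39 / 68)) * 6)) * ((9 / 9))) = -13 / 2908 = -0.00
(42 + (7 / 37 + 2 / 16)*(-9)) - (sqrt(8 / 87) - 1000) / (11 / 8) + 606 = 4468681 / 3256 - 16*sqrt(174) / 957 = 1372.22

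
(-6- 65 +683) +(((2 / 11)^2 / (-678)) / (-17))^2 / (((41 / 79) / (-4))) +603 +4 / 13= 314978880873890279 / 259176242253357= 1215.31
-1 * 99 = -99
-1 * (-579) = 579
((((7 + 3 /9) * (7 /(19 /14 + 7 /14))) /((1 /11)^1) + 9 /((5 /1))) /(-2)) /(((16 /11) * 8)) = -656051 /49920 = -13.14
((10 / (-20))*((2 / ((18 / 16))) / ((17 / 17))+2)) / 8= -17 / 72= -0.24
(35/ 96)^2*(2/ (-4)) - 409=-7539913/ 18432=-409.07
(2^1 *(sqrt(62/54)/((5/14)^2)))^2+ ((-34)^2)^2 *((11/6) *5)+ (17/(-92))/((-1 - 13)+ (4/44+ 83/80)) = 53854702818254764/4396291875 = 12250028.97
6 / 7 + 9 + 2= 83 / 7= 11.86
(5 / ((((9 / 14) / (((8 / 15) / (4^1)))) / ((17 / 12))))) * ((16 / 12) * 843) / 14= 9554 / 81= 117.95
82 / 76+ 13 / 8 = 411 / 152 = 2.70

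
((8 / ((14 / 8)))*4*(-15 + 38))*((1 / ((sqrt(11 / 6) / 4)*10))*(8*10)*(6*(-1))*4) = -238550.47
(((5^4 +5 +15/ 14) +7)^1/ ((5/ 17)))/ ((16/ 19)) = 2885359/ 1120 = 2576.21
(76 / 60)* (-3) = -19 / 5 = -3.80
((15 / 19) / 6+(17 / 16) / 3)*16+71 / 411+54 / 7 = 285322 / 18221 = 15.66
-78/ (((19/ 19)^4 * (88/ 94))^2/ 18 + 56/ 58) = -1729647/ 22490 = -76.91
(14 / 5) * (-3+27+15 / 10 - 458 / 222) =65.62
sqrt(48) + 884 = 4 * sqrt(3) + 884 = 890.93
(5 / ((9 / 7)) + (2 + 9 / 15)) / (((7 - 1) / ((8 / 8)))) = 146 / 135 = 1.08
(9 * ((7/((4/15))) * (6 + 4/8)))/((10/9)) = 22113/16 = 1382.06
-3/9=-1/3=-0.33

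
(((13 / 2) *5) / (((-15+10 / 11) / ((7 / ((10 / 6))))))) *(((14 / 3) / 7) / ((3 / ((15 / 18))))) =-1001 / 558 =-1.79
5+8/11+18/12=159/22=7.23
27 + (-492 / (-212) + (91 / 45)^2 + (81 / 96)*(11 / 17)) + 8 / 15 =2013658277 / 58384800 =34.49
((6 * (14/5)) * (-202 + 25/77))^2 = 34725577104/3025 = 11479529.62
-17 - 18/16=-145/8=-18.12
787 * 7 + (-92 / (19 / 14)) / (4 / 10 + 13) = 7006517 / 1273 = 5503.94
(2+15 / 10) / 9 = 7 / 18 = 0.39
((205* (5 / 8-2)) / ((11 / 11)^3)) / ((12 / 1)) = -2255 / 96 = -23.49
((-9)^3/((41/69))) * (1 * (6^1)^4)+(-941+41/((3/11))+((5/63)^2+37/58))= -1590792.36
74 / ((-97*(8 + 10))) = -37 / 873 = -0.04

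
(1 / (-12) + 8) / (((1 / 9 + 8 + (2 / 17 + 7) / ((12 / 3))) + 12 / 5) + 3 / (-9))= 24225 / 36589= 0.66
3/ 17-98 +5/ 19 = -31512/ 323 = -97.56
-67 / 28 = -2.39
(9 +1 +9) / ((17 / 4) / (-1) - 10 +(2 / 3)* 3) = -76 / 49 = -1.55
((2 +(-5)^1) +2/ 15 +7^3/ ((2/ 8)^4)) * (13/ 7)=17122001/ 105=163066.68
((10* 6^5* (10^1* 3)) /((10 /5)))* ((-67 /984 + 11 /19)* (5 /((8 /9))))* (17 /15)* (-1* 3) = -8877415725 /779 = -11395912.36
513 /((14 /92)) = 23598 /7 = 3371.14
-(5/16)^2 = -25/256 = -0.10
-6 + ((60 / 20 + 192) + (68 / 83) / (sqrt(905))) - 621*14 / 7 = -1053 + 68*sqrt(905) / 75115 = -1052.97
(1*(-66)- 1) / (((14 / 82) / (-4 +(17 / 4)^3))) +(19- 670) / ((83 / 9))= -1064425489 / 37184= -28625.90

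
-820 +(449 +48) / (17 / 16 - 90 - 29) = -1555292 / 1887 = -824.21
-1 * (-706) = 706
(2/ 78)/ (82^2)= 1/ 262236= 0.00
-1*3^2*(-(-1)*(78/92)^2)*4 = -13689/529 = -25.88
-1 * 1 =-1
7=7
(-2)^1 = -2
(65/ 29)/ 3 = 65/ 87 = 0.75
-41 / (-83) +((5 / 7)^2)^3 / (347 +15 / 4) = 6772710927 / 13700108401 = 0.49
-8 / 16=-1 / 2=-0.50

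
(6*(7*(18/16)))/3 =63/4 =15.75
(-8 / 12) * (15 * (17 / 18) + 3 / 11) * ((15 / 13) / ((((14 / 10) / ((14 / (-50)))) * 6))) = 953 / 2574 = 0.37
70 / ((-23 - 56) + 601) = 35 / 261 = 0.13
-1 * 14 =-14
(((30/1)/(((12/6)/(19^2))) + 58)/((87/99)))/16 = 180609/464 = 389.24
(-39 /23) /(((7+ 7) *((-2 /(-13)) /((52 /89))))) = -6591 /14329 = -0.46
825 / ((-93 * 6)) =-275 / 186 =-1.48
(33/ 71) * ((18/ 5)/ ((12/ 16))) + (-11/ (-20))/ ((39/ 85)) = 189937/ 55380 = 3.43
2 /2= 1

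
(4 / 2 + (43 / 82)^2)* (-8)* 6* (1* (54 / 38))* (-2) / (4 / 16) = 39649824 / 31939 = 1241.42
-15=-15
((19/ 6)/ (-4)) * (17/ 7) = -323/ 168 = -1.92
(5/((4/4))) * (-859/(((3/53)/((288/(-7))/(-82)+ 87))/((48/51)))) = -30488521360/4879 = -6248928.34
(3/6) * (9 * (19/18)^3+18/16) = 1897/324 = 5.85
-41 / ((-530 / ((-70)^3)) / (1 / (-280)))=10045 / 106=94.76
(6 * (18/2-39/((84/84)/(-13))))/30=516/5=103.20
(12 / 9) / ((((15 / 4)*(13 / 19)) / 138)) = 71.71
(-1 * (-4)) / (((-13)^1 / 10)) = -40 / 13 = -3.08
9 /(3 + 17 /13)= 117 /56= 2.09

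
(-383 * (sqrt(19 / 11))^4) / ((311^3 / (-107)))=14794141 / 3639707951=0.00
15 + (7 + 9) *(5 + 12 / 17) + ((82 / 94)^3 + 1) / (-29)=5437700021 / 51184739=106.24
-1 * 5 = -5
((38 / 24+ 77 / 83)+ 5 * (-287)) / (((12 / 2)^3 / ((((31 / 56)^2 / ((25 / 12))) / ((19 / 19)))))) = -1371115399 / 1405555200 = -0.98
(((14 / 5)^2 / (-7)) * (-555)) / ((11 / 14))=43512 / 55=791.13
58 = 58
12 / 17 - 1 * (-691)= 11759 / 17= 691.71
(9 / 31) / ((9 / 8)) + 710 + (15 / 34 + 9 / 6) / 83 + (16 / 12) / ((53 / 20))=4943378219 / 6954819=710.78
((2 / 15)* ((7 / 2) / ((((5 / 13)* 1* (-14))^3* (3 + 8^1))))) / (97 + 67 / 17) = -2873 / 1067220000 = -0.00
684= 684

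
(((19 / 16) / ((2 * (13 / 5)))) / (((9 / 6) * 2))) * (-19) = -1805 / 1248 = -1.45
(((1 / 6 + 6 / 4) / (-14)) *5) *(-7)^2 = -175 / 6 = -29.17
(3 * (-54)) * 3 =-486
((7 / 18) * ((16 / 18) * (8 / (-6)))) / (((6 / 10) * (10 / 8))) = -448 / 729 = -0.61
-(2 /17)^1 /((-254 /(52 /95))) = 52 /205105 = 0.00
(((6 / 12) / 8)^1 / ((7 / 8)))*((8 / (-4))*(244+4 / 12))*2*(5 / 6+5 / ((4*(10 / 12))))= -1466 / 9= -162.89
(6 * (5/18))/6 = 5/18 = 0.28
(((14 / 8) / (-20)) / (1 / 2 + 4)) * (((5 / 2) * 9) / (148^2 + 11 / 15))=-105 / 5257136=-0.00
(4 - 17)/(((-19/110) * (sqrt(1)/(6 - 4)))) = 2860/19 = 150.53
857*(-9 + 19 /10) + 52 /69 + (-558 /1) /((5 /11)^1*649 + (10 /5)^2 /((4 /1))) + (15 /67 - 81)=-21096088039 /3421020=-6166.61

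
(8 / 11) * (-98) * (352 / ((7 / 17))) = -60928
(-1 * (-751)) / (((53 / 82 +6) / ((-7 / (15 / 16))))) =-6897184 / 8175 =-843.69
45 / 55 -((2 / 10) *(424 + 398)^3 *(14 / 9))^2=-8210973355956290079 / 275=-29858084930750145.74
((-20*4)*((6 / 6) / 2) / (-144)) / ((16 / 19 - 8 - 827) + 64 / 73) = -6935 / 20803698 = -0.00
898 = 898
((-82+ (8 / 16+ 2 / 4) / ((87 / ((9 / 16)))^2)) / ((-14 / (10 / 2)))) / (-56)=-88271315 / 168792064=-0.52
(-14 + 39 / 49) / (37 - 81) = 647 / 2156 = 0.30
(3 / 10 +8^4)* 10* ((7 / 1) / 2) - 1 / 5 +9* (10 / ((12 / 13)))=717339 / 5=143467.80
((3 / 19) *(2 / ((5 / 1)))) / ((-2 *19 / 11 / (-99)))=3267 / 1805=1.81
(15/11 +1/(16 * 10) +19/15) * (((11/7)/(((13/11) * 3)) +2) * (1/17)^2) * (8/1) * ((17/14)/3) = 9285307/128648520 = 0.07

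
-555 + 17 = -538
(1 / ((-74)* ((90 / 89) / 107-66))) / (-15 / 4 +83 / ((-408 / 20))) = -161891 / 6181113070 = -0.00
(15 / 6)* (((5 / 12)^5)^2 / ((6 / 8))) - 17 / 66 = -262611688577 / 1021636509696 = -0.26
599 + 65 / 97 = 58168 / 97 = 599.67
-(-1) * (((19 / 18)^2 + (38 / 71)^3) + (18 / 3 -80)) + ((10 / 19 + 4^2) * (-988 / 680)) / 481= -72.78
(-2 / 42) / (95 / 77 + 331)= -11 / 76746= -0.00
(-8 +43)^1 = 35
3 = 3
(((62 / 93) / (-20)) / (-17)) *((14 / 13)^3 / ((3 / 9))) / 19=1372 / 3548155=0.00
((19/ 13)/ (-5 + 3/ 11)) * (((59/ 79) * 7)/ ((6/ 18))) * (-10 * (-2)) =-1294755/ 13351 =-96.98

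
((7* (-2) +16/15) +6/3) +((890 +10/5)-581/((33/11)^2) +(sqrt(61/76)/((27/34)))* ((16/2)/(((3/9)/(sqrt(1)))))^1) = 136* sqrt(1159)/171 +36743/45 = 843.59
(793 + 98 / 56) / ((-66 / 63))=-758.62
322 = 322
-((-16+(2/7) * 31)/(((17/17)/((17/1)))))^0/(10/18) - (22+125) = -744/5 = -148.80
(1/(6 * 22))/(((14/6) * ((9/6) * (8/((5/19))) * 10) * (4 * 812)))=1/456175104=0.00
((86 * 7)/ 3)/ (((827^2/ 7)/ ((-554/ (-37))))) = 2334556/ 75916119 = 0.03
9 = 9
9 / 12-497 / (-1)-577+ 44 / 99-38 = -4205 / 36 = -116.81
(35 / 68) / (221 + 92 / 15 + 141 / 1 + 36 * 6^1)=525 / 595816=0.00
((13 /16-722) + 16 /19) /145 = -4.97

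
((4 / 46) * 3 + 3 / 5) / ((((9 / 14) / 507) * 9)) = 26026 / 345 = 75.44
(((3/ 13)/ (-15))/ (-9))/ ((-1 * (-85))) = 0.00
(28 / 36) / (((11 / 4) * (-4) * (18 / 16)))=-56 / 891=-0.06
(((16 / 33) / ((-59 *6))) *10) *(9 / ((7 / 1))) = -80 / 4543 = -0.02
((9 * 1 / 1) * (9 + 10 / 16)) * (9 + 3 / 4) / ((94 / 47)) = 27027 / 64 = 422.30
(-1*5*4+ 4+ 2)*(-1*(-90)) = -1260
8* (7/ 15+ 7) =59.73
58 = 58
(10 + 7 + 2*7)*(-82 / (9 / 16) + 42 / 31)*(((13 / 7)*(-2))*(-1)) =-1047644 / 63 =-16629.27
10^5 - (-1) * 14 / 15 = 1500014 / 15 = 100000.93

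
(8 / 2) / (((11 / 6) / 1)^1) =24 / 11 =2.18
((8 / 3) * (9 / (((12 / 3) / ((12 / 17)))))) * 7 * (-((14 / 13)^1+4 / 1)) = -33264 / 221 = -150.52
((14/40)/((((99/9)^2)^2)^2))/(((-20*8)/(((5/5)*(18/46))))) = -63/15776813641600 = -0.00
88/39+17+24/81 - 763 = -260950/351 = -743.45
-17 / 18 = -0.94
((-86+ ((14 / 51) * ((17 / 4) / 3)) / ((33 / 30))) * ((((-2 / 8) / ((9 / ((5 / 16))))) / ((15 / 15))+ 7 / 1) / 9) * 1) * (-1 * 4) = 34144933 / 128304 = 266.13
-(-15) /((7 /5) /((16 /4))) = 300 /7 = 42.86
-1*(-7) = 7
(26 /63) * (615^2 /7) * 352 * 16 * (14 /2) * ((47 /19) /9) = 289228825600 /1197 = 241628091.56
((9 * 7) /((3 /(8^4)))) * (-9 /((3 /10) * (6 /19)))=-8171520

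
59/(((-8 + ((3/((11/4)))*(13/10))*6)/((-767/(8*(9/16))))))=-19753.29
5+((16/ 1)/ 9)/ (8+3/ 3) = 421/ 81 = 5.20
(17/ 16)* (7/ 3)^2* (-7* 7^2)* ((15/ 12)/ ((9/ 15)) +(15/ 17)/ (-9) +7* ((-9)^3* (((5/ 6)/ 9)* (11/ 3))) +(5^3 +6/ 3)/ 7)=1957028689/ 576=3397619.25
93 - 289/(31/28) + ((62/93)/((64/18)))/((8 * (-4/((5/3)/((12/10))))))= -16002823/95232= -168.04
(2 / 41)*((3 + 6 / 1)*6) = 108 / 41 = 2.63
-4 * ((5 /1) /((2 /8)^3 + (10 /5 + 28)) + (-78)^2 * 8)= -373996928 /1921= -194688.67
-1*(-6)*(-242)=-1452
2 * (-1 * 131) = -262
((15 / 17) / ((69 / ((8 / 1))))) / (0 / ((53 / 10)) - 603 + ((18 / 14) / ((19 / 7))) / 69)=-190 / 1119909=-0.00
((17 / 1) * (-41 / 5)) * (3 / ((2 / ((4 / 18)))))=-697 / 15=-46.47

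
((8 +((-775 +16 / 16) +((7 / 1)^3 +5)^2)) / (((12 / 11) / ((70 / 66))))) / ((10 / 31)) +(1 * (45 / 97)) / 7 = 8865482587 / 24444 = 362685.43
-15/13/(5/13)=-3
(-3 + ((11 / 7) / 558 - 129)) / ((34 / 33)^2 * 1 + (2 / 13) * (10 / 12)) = -811008913 / 7309862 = -110.95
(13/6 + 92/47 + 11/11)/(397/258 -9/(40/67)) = -1242700/3282809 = -0.38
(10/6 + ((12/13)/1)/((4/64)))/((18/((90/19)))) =3205/741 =4.33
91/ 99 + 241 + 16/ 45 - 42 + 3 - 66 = 67951/ 495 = 137.27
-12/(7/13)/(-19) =156/133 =1.17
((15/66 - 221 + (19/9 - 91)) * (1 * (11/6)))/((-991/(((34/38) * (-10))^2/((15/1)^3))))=932603/68631705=0.01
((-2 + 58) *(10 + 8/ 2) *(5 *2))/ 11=7840/ 11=712.73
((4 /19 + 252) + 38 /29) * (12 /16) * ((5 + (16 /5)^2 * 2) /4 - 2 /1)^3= 184067571309 /11600000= 15867.89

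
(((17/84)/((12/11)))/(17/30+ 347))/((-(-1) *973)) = 935/1704439128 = 0.00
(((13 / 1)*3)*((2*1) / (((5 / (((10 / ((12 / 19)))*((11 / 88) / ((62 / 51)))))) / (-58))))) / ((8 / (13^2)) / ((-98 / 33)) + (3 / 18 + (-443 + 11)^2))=-9075470859 / 1149803336572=-0.01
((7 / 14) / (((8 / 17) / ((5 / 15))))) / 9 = 17 / 432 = 0.04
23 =23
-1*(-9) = 9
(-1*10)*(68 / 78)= -340 / 39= -8.72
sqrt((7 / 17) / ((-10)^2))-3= -3 +sqrt(119) / 170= -2.94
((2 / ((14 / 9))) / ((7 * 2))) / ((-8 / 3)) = -27 / 784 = -0.03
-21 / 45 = -7 / 15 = -0.47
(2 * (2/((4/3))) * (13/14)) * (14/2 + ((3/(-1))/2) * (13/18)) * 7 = 923/8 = 115.38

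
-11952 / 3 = -3984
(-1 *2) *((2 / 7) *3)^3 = -432 / 343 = -1.26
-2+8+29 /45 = 299 /45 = 6.64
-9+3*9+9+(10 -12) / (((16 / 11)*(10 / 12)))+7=647 / 20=32.35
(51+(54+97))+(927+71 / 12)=13619 / 12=1134.92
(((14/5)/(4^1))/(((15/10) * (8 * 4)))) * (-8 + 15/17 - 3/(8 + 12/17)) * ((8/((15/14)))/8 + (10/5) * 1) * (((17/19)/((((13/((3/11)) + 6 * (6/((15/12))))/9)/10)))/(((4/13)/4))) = -56381325/12901456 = -4.37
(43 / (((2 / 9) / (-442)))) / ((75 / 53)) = -1510977 / 25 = -60439.08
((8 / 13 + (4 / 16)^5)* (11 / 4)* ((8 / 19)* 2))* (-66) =-2978415 / 31616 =-94.21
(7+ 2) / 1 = 9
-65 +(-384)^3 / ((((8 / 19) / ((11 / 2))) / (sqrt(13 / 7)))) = -739639296 * sqrt(91) / 7 -65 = -1007958521.23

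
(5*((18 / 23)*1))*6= 540 / 23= 23.48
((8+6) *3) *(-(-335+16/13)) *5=911190/13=70091.54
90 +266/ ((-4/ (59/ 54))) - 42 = -2663/ 108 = -24.66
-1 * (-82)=82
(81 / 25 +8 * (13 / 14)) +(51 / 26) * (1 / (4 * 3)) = 197143 / 18200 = 10.83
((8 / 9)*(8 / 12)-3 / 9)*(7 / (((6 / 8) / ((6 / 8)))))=49 / 27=1.81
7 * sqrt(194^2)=1358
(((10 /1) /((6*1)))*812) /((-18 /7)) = -14210 /27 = -526.30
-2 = -2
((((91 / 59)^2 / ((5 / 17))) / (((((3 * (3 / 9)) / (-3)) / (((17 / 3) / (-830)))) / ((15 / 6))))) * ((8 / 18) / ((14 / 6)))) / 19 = 341887 / 82343055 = 0.00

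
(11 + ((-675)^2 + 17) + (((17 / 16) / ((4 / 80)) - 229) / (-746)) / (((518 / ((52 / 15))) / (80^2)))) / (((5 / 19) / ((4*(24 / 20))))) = 20073312291096 / 2415175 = 8311328.29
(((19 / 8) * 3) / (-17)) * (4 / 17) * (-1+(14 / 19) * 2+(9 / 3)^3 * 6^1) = -16.02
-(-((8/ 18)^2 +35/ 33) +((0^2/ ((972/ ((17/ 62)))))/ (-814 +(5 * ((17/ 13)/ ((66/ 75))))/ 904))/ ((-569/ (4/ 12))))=1121/ 891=1.26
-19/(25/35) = -133/5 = -26.60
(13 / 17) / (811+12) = 13 / 13991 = 0.00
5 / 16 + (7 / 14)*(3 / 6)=9 / 16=0.56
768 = 768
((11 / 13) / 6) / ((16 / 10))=55 / 624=0.09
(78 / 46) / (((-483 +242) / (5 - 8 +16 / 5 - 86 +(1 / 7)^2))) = 819624 / 1358035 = 0.60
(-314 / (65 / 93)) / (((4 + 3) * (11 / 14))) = -58404 / 715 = -81.68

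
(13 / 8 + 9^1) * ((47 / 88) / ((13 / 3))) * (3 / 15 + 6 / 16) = 0.75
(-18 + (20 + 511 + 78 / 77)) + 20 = 41119 / 77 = 534.01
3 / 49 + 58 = 2845 / 49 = 58.06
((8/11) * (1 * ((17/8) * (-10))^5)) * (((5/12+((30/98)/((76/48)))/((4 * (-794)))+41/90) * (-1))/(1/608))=51491335070245625/30813552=1671061326.21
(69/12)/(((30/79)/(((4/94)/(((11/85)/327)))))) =3366901/2068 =1628.10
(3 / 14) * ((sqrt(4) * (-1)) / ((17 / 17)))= -3 / 7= -0.43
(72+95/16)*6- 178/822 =1536839/3288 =467.41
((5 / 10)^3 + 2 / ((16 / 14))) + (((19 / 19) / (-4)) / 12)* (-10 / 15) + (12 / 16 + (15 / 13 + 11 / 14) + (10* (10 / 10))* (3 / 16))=42283 / 6552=6.45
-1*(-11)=11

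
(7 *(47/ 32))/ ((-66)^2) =329/ 139392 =0.00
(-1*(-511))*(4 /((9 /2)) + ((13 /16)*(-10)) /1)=-266231 /72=-3697.65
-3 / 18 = -1 / 6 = -0.17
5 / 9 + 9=86 / 9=9.56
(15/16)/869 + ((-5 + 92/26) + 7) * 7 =38.77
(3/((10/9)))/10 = 0.27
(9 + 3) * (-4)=-48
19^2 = 361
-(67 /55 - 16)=813 /55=14.78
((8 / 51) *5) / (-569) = -40 / 29019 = -0.00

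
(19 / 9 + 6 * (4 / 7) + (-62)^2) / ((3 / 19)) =4607899 / 189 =24380.42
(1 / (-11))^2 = 0.01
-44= -44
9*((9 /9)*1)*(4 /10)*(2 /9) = 4 /5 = 0.80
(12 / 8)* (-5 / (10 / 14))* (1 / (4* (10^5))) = -21 / 800000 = -0.00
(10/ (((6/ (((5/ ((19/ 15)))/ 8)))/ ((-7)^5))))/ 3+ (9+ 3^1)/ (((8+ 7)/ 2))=-10500727/ 2280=-4605.58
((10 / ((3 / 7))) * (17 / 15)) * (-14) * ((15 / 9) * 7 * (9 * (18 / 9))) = -233240 / 3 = -77746.67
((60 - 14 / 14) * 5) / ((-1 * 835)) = -59 / 167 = -0.35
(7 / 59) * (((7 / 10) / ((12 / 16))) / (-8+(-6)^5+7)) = -0.00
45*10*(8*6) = 21600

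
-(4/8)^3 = -1/8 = -0.12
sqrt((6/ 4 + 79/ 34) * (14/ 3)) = sqrt(46410)/ 51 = 4.22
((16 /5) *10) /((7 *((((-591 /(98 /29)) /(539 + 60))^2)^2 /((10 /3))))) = 542829611649025756160 /258858940828179123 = 2097.01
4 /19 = 0.21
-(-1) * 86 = 86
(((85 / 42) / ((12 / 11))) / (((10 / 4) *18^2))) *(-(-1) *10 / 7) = 935 / 285768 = 0.00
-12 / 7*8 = -96 / 7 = -13.71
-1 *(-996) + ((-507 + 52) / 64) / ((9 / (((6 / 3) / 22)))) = 6310201 / 6336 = 995.93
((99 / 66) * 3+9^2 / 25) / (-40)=-0.19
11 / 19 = 0.58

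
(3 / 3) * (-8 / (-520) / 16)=1 / 1040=0.00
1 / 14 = 0.07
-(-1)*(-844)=-844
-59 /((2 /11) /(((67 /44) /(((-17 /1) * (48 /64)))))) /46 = 3953 /4692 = 0.84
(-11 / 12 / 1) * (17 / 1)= -187 / 12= -15.58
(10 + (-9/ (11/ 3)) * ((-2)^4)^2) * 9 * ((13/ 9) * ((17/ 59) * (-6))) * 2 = 18038904/ 649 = 27794.92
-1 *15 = -15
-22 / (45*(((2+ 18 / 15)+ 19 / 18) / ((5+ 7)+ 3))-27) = 660 / 427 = 1.55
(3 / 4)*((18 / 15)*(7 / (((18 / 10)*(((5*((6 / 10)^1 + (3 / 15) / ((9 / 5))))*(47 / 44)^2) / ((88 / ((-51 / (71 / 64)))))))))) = -1984521 / 1201696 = -1.65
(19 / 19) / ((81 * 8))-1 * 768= -497663 / 648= -768.00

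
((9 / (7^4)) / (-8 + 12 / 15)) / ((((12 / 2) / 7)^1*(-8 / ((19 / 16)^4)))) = 651605 / 4315938816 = 0.00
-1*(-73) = 73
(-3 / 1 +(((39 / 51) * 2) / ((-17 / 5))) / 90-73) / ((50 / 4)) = -395378 / 65025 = -6.08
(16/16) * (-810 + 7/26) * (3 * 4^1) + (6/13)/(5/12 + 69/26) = -60505386/6227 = -9716.62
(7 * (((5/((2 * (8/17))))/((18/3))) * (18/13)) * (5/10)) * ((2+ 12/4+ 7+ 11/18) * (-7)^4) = 324291065/2496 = 129924.30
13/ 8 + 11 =101/ 8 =12.62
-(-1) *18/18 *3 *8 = 24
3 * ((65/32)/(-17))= -195/544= -0.36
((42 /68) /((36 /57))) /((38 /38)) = 133 /136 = 0.98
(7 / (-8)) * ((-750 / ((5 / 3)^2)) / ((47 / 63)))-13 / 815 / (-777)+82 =398.68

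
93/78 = 31/26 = 1.19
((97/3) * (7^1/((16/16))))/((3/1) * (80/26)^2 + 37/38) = 4360538/565959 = 7.70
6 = 6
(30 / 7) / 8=0.54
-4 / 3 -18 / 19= -2.28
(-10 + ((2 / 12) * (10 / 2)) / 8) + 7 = -139 / 48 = -2.90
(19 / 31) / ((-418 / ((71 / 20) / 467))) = -71 / 6369880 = -0.00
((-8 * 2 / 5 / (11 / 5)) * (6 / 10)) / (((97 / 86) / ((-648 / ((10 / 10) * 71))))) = 2674944 / 378785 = 7.06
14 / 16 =7 / 8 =0.88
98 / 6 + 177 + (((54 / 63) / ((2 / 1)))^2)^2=1392823 / 7203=193.37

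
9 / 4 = 2.25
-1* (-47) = 47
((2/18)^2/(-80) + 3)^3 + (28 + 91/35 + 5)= 62.60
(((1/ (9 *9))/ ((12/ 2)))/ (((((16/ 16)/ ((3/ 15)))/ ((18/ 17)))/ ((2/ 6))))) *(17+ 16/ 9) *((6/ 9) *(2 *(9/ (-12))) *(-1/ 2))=169/ 123930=0.00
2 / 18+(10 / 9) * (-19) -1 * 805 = -826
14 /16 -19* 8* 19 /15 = -22999 /120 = -191.66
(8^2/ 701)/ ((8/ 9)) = 72/ 701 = 0.10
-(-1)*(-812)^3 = -535387328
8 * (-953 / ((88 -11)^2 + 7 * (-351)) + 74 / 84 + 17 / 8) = 28451 / 1302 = 21.85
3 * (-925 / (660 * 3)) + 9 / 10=-0.50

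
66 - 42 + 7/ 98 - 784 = -10639/ 14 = -759.93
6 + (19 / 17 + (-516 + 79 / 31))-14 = -274216 / 527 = -520.33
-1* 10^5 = -100000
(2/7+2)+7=65/7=9.29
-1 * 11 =-11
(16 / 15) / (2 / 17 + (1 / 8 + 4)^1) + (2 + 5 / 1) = 62761 / 8655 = 7.25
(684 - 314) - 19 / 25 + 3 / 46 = 424701 / 1150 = 369.31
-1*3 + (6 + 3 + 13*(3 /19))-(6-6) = 8.05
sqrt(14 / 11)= sqrt(154) / 11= 1.13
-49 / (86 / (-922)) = 22589 / 43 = 525.33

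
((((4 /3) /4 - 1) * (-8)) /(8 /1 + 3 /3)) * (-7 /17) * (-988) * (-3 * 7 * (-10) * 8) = 405015.42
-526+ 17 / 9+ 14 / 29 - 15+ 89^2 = 1926799 / 261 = 7382.37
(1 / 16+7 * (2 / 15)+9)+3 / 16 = 611 / 60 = 10.18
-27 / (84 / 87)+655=17557 / 28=627.04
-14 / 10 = -1.40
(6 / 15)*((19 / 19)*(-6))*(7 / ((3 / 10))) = -56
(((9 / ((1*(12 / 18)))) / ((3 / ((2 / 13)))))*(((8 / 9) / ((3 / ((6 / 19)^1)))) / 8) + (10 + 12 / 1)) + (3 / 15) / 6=163327 / 7410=22.04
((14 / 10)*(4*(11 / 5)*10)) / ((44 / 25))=70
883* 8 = 7064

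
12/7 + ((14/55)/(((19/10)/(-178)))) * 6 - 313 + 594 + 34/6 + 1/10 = 6381589/43890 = 145.40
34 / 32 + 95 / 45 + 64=67.17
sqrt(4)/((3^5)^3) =0.00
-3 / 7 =-0.43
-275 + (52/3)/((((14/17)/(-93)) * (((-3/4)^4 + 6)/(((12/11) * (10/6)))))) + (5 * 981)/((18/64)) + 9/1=2068163326/124509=16610.55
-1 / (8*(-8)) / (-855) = -1 / 54720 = -0.00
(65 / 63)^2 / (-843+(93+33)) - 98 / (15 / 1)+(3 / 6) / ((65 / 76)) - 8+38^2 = 1430.05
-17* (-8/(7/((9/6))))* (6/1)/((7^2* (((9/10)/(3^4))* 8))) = 13770/343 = 40.15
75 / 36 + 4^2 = 217 / 12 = 18.08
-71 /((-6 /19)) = 1349 /6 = 224.83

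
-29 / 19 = -1.53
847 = 847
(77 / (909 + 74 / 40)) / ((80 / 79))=6083 / 72868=0.08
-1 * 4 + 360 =356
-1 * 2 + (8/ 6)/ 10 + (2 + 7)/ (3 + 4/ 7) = 0.65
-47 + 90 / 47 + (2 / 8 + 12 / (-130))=-549013 / 12220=-44.93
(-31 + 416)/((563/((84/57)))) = 10780/10697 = 1.01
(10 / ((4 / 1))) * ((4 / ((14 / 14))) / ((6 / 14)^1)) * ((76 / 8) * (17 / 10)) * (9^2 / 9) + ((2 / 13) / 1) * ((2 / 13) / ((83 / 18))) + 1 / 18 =428160796 / 126243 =3391.56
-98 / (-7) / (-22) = -7 / 11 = -0.64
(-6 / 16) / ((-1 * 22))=3 / 176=0.02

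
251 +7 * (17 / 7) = 268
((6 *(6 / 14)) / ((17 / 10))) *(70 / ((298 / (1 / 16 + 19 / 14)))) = 35775 / 70924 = 0.50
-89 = -89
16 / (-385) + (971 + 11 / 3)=1125692 / 1155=974.63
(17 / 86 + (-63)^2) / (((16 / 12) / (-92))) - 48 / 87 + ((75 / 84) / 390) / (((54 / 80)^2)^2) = -273875.18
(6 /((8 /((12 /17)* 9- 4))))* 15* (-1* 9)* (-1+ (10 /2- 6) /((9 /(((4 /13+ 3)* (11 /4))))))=211725 /442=479.02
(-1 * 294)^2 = 86436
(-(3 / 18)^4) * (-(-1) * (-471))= 157 / 432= 0.36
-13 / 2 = -6.50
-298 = -298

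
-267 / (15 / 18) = -1602 / 5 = -320.40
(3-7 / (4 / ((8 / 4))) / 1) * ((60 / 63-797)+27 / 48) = 267283 / 672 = 397.74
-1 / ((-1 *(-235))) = -1 / 235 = -0.00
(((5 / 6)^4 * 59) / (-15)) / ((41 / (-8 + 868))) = -1585625 / 39852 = -39.79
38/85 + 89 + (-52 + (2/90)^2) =1289132/34425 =37.45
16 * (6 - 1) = 80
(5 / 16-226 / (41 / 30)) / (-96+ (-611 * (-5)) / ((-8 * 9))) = 974475 / 817294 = 1.19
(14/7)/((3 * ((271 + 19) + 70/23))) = 23/10110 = 0.00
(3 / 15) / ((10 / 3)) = 0.06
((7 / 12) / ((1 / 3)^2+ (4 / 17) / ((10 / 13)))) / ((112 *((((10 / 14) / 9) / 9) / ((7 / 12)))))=67473 / 81664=0.83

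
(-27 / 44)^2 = 729 / 1936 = 0.38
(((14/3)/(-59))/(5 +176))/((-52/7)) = 49/832962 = 0.00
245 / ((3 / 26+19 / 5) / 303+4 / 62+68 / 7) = 2094169350 / 83696033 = 25.02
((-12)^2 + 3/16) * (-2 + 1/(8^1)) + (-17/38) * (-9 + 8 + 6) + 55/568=-47051665/172672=-272.49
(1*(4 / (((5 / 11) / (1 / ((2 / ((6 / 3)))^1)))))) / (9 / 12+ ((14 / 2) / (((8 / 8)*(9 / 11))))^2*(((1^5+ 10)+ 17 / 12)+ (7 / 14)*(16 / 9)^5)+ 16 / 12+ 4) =420901272 / 74846938325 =0.01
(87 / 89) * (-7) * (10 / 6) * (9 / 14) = -1305 / 178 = -7.33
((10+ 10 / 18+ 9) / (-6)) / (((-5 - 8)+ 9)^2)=-11 / 54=-0.20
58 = 58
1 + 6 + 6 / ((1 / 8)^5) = 196615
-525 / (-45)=35 / 3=11.67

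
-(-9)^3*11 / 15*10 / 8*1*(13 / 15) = 11583 / 20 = 579.15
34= 34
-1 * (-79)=79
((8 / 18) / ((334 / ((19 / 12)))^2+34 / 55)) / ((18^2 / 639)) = 1409705 / 71566399314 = 0.00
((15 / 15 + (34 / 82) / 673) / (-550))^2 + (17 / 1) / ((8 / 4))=323583926827 / 38068682450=8.50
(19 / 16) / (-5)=-19 / 80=-0.24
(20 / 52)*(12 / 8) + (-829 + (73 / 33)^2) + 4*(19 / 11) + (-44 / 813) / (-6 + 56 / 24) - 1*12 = -828.61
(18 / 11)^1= 18 / 11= 1.64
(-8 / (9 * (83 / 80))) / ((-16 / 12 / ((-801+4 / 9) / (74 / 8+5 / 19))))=-87612800 / 1620243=-54.07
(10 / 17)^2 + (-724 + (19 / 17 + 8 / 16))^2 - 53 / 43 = 25939392935 / 49708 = 521835.38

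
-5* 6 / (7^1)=-30 / 7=-4.29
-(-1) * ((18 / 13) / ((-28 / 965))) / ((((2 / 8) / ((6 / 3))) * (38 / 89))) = -1545930 / 1729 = -894.12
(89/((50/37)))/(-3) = -3293/150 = -21.95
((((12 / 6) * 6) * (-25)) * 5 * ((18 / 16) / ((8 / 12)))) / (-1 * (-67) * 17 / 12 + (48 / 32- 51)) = -6075 / 109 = -55.73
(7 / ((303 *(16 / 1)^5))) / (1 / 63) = 147 / 105906176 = 0.00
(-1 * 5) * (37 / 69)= -185 / 69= -2.68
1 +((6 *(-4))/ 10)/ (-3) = 9/ 5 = 1.80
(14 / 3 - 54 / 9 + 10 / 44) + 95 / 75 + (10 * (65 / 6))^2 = 11618909 / 990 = 11736.27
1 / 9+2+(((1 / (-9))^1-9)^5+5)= -3706978528 / 59049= -62778.01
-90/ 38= -2.37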